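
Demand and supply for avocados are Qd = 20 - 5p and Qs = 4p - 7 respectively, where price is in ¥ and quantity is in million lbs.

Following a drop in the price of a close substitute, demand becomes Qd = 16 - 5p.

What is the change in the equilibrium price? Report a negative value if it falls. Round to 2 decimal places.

Solve the original market: 20 - 5p = 4p - 7, hence p = 3 and Q = 5.
With the change applied: demand Qd = 16 - 5p, supply Qs = 4p - 7.
Equate the new curves: 16 - 5p = 4p - 7, giving 23 = 9p, p = 23/9 ≈ 2.5556, Q = 29/9 ≈ 3.2222.
Δp = 2.5556 − 3 = -0.44.

-0.44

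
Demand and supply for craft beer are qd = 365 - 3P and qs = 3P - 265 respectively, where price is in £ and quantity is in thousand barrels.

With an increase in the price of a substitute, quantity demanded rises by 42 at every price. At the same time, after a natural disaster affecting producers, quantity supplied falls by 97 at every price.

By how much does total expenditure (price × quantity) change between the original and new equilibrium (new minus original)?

-2366.25

Initially, 365 - 3P = 3P - 265, so 630 = 6P and P = 105, q = 50.
After the shift, demand is qd = 407 - 3P and supply is qs = 3P - 362.
Equate the new curves: 407 - 3P = 3P - 362, giving 769 = 6P, P = 769/6 ≈ 128.1667, q = 22.5.
Expenditure moves from 105×50 = 5250 to 128.1667×22.5 = 2883.75; change = -2366.25.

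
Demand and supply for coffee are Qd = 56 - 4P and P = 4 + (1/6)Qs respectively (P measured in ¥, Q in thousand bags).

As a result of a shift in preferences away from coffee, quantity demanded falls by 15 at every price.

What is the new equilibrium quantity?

Initially, 56 - 4P = 6P - 24, so 80 = 10P and P = 8, Q = 24.
After the shift, demand is Qd = 41 - 4P and supply is Qs = 6P - 24.
Equate the new curves: 41 - 4P = 6P - 24, giving 65 = 10P, P = 6.5, Q = 15.

15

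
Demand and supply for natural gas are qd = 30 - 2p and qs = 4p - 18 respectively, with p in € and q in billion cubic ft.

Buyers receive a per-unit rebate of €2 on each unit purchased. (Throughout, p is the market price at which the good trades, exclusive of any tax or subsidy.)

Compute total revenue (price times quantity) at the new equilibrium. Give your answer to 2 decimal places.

Solve the original market: 30 - 2p = 4p - 18, hence p = 8 and q = 14.
Since buyers' out-of-pocket price is the market price minus the rebate, the effective demand curve becomes qd = 34 - 2p.
Clearing the new market: 34 - 2p = 4p - 18, so p = 26/3 ≈ 8.6667 and q = 50/3 ≈ 16.6667.
New expenditure = 8.6667 × 16.6667 = 144.44.

144.44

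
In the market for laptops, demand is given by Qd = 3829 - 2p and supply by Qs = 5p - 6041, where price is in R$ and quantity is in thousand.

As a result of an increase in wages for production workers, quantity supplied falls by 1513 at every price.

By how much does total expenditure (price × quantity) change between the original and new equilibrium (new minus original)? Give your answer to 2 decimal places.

Initially, 3829 - 2p = 5p - 6041, so 9870 = 7p and p = 1410, Q = 1009.
The new curves are Qd = 3829 - 2p (demand) and Qs = 5p - 7554 (supply).
Equate the new curves: 3829 - 2p = 5p - 7554, giving 11383 = 7p, p = 11383/7 ≈ 1626.1429, Q = 4037/7 ≈ 576.7143.
Expenditure moves from 1410×1009 = 1422690 to 1626.1429×576.7143 = 937819.8163; change = -484870.18.

-484870.18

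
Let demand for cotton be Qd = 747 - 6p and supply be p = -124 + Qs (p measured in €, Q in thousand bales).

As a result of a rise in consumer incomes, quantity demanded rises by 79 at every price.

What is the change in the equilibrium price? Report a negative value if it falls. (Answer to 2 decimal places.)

Solve the original market: 747 - 6p = p + 124, hence p = 89 and Q = 213.
With the change applied: demand Qd = 826 - 6p, supply Qs = p + 124.
Clearing the new market: 826 - 6p = p + 124, so p = 702/7 ≈ 100.2857 and Q = 1570/7 ≈ 224.2857.
Δp = 100.2857 − 89 = +11.29.

+11.29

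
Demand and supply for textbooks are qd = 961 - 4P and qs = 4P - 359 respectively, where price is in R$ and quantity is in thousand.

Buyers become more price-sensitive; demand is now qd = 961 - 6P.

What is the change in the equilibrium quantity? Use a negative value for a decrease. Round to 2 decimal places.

-132.00

Solve the original market: 961 - 4P = 4P - 359, hence P = 165 and q = 301.
With the change applied: demand qd = 961 - 6P, supply qs = 4P - 359.
New equilibrium: 961 - 6P = 4P - 359 ⇒ 1320 = 10P ⇒ P = 132, q = 169.
Δq = 169 − 301 = -132.00.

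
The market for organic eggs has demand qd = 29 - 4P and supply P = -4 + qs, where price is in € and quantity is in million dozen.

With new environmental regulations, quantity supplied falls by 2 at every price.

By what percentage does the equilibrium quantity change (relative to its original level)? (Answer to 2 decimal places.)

-17.78

Original equilibrium: 29 - 4P = P + 4 gives 25 = 5P, so P = 5 and q = 9.
After the shift, demand is qd = 29 - 4P and supply is qs = P + 2.
Equate the new curves: 29 - 4P = P + 2, giving 27 = 5P, P = 5.4, q = 7.4.
%Δq = (7.4 − 9) / 9 × 100 = -17.78%.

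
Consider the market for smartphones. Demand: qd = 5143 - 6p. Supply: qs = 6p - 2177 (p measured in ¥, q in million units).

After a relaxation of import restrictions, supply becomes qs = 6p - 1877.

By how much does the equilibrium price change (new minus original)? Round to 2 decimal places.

Before the shock: 5143 - 6p = 6p - 2177 ⇒ 7320 = 12p ⇒ p = 610, q = 1483.
The new curves are qd = 5143 - 6p (demand) and qs = 6p - 1877 (supply).
Clearing the new market: 5143 - 6p = 6p - 1877, so p = 585 and q = 1633.
Δp = 585 − 610 = -25.00.

-25.00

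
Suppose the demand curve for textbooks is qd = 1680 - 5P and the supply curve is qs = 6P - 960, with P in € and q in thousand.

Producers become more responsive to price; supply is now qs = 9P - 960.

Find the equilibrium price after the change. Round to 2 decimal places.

188.57

Initially, 1680 - 5P = 6P - 960, so 2640 = 11P and P = 240, q = 480.
With the change applied: demand qd = 1680 - 5P, supply qs = 9P - 960.
Equate the new curves: 1680 - 5P = 9P - 960, giving 2640 = 14P, P = 1320/7 ≈ 188.5714, q = 5160/7 ≈ 737.1429.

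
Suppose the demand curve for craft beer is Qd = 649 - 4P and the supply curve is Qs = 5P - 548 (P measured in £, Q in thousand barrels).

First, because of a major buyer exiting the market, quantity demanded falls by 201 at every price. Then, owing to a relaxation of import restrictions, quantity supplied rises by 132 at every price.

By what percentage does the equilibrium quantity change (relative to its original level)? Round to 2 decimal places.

Initially, 649 - 4P = 5P - 548, so 1197 = 9P and P = 133, Q = 117.
With the change applied: demand Qd = 448 - 4P, supply Qs = 5P - 416.
Setting them equal: 448 - 4P = 5P - 416 → 864 = 9P, so P = 96 and Q = 64.
%ΔQ = (64 − 117) / 117 × 100 = -45.30%.

-45.30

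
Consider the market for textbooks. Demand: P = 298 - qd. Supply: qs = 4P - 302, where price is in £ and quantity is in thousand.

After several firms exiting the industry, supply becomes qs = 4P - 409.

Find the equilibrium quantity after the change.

156.6

Original equilibrium: 298 - P = 4P - 302 gives 600 = 5P, so P = 120 and q = 178.
The shock moves the curves to qd = 298 - P and qs = 4P - 409.
Clearing the new market: 298 - P = 4P - 409, so P = 141.4 and q = 156.6.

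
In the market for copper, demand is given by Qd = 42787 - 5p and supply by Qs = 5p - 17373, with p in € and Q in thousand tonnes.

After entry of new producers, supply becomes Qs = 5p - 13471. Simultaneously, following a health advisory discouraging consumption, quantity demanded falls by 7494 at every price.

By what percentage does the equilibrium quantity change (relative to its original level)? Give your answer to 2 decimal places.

-14.13

Initially, 42787 - 5p = 5p - 17373, so 60160 = 10p and p = 6016, Q = 12707.
The new curves are Qd = 35293 - 5p (demand) and Qs = 5p - 13471 (supply).
Clearing the new market: 35293 - 5p = 5p - 13471, so p = 4876.4 and Q = 10911.
%ΔQ = (10911 − 12707) / 12707 × 100 = -14.13%.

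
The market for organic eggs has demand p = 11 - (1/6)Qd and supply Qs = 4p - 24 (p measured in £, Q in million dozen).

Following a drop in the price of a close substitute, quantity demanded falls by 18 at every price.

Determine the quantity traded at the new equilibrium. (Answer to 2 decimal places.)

Solve the original market: 66 - 6p = 4p - 24, hence p = 9 and Q = 12.
After the shift, demand is Qd = 48 - 6p and supply is Qs = 4p - 24.
Clearing the new market: 48 - 6p = 4p - 24, so p = 7.2 and Q = 4.8.

4.80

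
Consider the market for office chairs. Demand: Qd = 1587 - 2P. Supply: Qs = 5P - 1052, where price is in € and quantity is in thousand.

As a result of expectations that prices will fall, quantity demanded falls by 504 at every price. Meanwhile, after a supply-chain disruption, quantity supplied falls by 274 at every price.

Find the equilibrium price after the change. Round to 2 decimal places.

344.14

Original equilibrium: 1587 - 2P = 5P - 1052 gives 2639 = 7P, so P = 377 and Q = 833.
After the shift, demand is Qd = 1083 - 2P and supply is Qs = 5P - 1326.
Setting them equal: 1083 - 2P = 5P - 1326 → 2409 = 7P, so P = 2409/7 ≈ 344.1429 and Q = 2763/7 ≈ 394.7143.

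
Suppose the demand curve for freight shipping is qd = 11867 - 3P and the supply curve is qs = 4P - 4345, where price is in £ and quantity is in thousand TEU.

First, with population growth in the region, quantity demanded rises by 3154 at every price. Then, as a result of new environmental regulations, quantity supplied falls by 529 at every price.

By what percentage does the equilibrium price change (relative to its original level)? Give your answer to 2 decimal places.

Initially, 11867 - 3P = 4P - 4345, so 16212 = 7P and P = 2316, q = 4919.
After the shift, demand is qd = 15021 - 3P and supply is qs = 4P - 4874.
Setting them equal: 15021 - 3P = 4P - 4874 → 19895 = 7P, so P = 19895/7 ≈ 2842.1429 and q = 45462/7 ≈ 6494.5714.
%ΔP = (2842.1429 − 2316) / 2316 × 100 = +22.72%.

+22.72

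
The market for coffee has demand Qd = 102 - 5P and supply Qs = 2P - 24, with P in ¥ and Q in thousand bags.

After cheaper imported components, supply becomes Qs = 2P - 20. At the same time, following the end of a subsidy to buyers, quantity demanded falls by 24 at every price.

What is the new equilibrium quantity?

8

Initially, 102 - 5P = 2P - 24, so 126 = 7P and P = 18, Q = 12.
After the shift, demand is Qd = 78 - 5P and supply is Qs = 2P - 20.
Equate the new curves: 78 - 5P = 2P - 20, giving 98 = 7P, P = 14, Q = 8.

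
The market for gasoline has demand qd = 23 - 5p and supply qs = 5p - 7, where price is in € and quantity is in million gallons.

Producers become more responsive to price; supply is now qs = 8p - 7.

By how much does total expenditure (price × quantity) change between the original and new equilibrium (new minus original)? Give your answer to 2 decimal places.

+2.45

Initially, 23 - 5p = 5p - 7, so 30 = 10p and p = 3, q = 8.
The shock moves the curves to qd = 23 - 5p and qs = 8p - 7.
Equate the new curves: 23 - 5p = 8p - 7, giving 30 = 13p, p = 30/13 ≈ 2.3077, q = 149/13 ≈ 11.4615.
Expenditure moves from 3×8 = 24 to 2.3077×11.4615 = 26.4497; change = +2.45.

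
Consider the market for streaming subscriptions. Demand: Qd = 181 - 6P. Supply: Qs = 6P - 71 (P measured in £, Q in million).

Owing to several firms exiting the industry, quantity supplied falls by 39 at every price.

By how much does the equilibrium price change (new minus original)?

Before the shock: 181 - 6P = 6P - 71 ⇒ 252 = 12P ⇒ P = 21, Q = 55.
With the change applied: demand Qd = 181 - 6P, supply Qs = 6P - 110.
Clearing the new market: 181 - 6P = 6P - 110, so P = 24.25 and Q = 35.5.
ΔP = 24.25 − 21 = +3.25.

+3.25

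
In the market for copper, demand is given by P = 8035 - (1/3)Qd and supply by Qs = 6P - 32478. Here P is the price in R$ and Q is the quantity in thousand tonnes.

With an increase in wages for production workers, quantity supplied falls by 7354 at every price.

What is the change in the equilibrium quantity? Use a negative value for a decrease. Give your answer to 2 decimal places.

Original equilibrium: 24105 - 3P = 6P - 32478 gives 56583 = 9P, so P = 6287 and Q = 5244.
The new curves are Qd = 24105 - 3P (demand) and Qs = 6P - 39832 (supply).
Equate the new curves: 24105 - 3P = 6P - 39832, giving 63937 = 9P, P = 63937/9 ≈ 7104.1111, Q = 8378/3 ≈ 2792.6667.
ΔQ = 2792.6667 − 5244 = -2451.33.

-2451.33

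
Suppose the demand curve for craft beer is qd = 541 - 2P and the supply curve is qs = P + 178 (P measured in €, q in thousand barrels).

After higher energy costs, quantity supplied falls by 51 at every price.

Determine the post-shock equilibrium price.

138

Solve the original market: 541 - 2P = P + 178, hence P = 121 and q = 299.
The new curves are qd = 541 - 2P (demand) and qs = P + 127 (supply).
New equilibrium: 541 - 2P = P + 127 ⇒ 414 = 3P ⇒ P = 138, q = 265.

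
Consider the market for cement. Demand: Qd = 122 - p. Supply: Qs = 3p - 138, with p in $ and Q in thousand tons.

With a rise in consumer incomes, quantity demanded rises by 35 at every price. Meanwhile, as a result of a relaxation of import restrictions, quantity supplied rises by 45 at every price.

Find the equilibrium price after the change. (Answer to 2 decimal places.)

62.50

Before the shock: 122 - p = 3p - 138 ⇒ 260 = 4p ⇒ p = 65, Q = 57.
With the change applied: demand Qd = 157 - p, supply Qs = 3p - 93.
New equilibrium: 157 - p = 3p - 93 ⇒ 250 = 4p ⇒ p = 62.5, Q = 94.5.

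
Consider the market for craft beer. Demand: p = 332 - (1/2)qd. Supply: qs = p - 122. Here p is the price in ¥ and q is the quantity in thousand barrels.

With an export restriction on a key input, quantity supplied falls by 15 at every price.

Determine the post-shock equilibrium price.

Solve the original market: 664 - 2p = p - 122, hence p = 262 and q = 140.
The shock moves the curves to qd = 664 - 2p and qs = p - 137.
Setting them equal: 664 - 2p = p - 137 → 801 = 3p, so p = 267 and q = 130.

267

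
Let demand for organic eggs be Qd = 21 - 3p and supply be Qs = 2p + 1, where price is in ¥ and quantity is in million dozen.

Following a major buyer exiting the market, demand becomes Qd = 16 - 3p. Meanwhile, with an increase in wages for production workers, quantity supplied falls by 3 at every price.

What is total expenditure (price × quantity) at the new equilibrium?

18.72

Solve the original market: 21 - 3p = 2p + 1, hence p = 4 and Q = 9.
The shock moves the curves to Qd = 16 - 3p and Qs = 2p - 2.
Clearing the new market: 16 - 3p = 2p - 2, so p = 3.6 and Q = 5.2.
New expenditure = 3.6 × 5.2 = 18.72.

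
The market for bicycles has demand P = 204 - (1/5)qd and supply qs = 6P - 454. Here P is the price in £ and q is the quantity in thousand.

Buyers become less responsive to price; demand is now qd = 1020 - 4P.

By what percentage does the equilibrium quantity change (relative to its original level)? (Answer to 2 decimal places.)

Original equilibrium: 1020 - 5P = 6P - 454 gives 1474 = 11P, so P = 134 and q = 350.
The shock moves the curves to qd = 1020 - 4P and qs = 6P - 454.
Clearing the new market: 1020 - 4P = 6P - 454, so P = 147.4 and q = 430.4.
%Δq = (430.4 − 350) / 350 × 100 = +22.97%.

+22.97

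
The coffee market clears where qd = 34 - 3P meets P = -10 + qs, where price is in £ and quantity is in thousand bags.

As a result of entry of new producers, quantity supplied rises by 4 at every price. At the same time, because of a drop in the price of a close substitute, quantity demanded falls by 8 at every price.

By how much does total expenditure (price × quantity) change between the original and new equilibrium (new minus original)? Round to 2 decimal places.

Solve the original market: 34 - 3P = P + 10, hence P = 6 and q = 16.
With the change applied: demand qd = 26 - 3P, supply qs = P + 14.
Setting them equal: 26 - 3P = P + 14 → 12 = 4P, so P = 3 and q = 17.
Expenditure moves from 6×16 = 96 to 3×17 = 51; change = -45.00.

-45.00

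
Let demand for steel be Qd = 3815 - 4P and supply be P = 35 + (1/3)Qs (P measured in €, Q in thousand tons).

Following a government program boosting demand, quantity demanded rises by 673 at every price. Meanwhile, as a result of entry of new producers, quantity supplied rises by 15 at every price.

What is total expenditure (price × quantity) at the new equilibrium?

Before the shock: 3815 - 4P = 3P - 105 ⇒ 3920 = 7P ⇒ P = 560, Q = 1575.
With the change applied: demand Qd = 4488 - 4P, supply Qs = 3P - 90.
Clearing the new market: 4488 - 4P = 3P - 90, so P = 654 and Q = 1872.
New expenditure = 654 × 1872 = 1224288.

1224288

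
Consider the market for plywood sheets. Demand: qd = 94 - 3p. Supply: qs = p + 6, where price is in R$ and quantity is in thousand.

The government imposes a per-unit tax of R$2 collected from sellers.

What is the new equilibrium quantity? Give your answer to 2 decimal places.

Solve the original market: 94 - 3p = p + 6, hence p = 22 and q = 28.
Since sellers keep the price net of the tax, the effective supply curve becomes qs = p + 4.
Setting them equal: 94 - 3p = p + 4 → 90 = 4p, so p = 22.5 and q = 26.5.

26.50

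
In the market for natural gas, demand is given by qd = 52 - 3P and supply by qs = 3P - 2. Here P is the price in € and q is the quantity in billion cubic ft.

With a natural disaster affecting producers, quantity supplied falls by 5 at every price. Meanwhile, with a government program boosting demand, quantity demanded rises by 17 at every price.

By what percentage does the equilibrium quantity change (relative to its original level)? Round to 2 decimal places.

Original equilibrium: 52 - 3P = 3P - 2 gives 54 = 6P, so P = 9 and q = 25.
The new curves are qd = 69 - 3P (demand) and qs = 3P - 7 (supply).
Equate the new curves: 69 - 3P = 3P - 7, giving 76 = 6P, P = 38/3 ≈ 12.6667, q = 31.
%Δq = (31 − 25) / 25 × 100 = +24.00%.

+24.00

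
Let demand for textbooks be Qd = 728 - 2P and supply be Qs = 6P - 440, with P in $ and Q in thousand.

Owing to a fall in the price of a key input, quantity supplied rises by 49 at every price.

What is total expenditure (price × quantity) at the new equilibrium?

Solve the original market: 728 - 2P = 6P - 440, hence P = 146 and Q = 436.
With the change applied: demand Qd = 728 - 2P, supply Qs = 6P - 391.
Setting them equal: 728 - 2P = 6P - 391 → 1119 = 8P, so P = 139.875 and Q = 448.25.
New expenditure = 139.875 × 448.25 = 62698.96875.

62698.96875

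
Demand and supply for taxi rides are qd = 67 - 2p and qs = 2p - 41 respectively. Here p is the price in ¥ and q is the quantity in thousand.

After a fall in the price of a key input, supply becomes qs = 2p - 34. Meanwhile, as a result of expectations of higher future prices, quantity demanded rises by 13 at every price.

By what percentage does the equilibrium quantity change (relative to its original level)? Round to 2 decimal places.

+76.92

Initially, 67 - 2p = 2p - 41, so 108 = 4p and p = 27, q = 13.
The new curves are qd = 80 - 2p (demand) and qs = 2p - 34 (supply).
Setting them equal: 80 - 2p = 2p - 34 → 114 = 4p, so p = 28.5 and q = 23.
%Δq = (23 − 13) / 13 × 100 = +76.92%.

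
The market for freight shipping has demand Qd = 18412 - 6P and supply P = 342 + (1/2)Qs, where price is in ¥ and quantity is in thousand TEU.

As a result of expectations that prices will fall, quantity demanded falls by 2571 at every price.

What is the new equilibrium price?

2065.625

Initially, 18412 - 6P = 2P - 684, so 19096 = 8P and P = 2387, Q = 4090.
The shock moves the curves to Qd = 15841 - 6P and Qs = 2P - 684.
Setting them equal: 15841 - 6P = 2P - 684 → 16525 = 8P, so P = 2065.625 and Q = 3447.25.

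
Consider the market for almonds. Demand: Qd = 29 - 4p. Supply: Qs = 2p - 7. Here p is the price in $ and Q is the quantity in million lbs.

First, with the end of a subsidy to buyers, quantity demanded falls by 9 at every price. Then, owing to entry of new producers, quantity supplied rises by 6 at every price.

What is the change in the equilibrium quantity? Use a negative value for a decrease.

Original equilibrium: 29 - 4p = 2p - 7 gives 36 = 6p, so p = 6 and Q = 5.
After the shift, demand is Qd = 20 - 4p and supply is Qs = 2p - 1.
Equate the new curves: 20 - 4p = 2p - 1, giving 21 = 6p, p = 3.5, Q = 6.
ΔQ = 6 − 5 = +1.

+1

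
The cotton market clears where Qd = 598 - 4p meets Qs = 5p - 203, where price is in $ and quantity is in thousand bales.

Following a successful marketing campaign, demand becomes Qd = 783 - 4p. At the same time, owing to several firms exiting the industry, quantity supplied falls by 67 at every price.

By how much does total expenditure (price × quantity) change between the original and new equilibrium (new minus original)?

+15317

Before the shock: 598 - 4p = 5p - 203 ⇒ 801 = 9p ⇒ p = 89, Q = 242.
The new curves are Qd = 783 - 4p (demand) and Qs = 5p - 270 (supply).
New equilibrium: 783 - 4p = 5p - 270 ⇒ 1053 = 9p ⇒ p = 117, Q = 315.
Expenditure moves from 89×242 = 21538 to 117×315 = 36855; change = +15317.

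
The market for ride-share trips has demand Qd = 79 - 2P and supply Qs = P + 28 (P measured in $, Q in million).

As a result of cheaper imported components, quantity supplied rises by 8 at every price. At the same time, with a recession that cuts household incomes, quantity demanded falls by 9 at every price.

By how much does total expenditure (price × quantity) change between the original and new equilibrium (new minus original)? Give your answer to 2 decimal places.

-228.56

Initially, 79 - 2P = P + 28, so 51 = 3P and P = 17, Q = 45.
The new curves are Qd = 70 - 2P (demand) and Qs = P + 36 (supply).
Equate the new curves: 70 - 2P = P + 36, giving 34 = 3P, P = 34/3 ≈ 11.3333, Q = 142/3 ≈ 47.3333.
Expenditure moves from 17×45 = 765 to 11.3333×47.3333 = 536.4444; change = -228.56.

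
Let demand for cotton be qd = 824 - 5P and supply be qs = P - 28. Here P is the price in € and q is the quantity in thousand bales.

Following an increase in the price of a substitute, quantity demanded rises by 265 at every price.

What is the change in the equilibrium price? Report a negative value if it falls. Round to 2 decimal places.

Solve the original market: 824 - 5P = P - 28, hence P = 142 and q = 114.
The new curves are qd = 1089 - 5P (demand) and qs = P - 28 (supply).
New equilibrium: 1089 - 5P = P - 28 ⇒ 1117 = 6P ⇒ P = 1117/6 ≈ 186.1667, q = 949/6 ≈ 158.1667.
ΔP = 186.1667 − 142 = +44.17.

+44.17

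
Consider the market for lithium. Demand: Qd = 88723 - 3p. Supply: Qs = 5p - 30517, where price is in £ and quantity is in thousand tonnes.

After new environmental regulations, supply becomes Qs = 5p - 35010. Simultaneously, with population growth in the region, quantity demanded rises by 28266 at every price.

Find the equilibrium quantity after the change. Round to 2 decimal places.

Before the shock: 88723 - 3p = 5p - 30517 ⇒ 119240 = 8p ⇒ p = 14905, Q = 44008.
The shock moves the curves to Qd = 116989 - 3p and Qs = 5p - 35010.
New equilibrium: 116989 - 3p = 5p - 35010 ⇒ 151999 = 8p ⇒ p = 18999.875, Q = 59989.375.

59989.38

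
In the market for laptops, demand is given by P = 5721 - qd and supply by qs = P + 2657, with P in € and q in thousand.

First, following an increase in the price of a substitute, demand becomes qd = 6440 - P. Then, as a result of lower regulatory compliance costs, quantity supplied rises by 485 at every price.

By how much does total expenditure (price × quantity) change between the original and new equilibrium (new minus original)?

+1482811

Initially, 5721 - P = P + 2657, so 3064 = 2P and P = 1532, q = 4189.
With the change applied: demand qd = 6440 - P, supply qs = P + 3142.
Setting them equal: 6440 - P = P + 3142 → 3298 = 2P, so P = 1649 and q = 4791.
Expenditure moves from 1532×4189 = 6417548 to 1649×4791 = 7900359; change = +1482811.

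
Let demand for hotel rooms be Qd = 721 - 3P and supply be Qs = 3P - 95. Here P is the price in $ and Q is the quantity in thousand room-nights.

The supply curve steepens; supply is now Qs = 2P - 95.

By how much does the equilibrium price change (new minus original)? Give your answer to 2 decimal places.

Initially, 721 - 3P = 3P - 95, so 816 = 6P and P = 136, Q = 313.
After the shift, demand is Qd = 721 - 3P and supply is Qs = 2P - 95.
Equate the new curves: 721 - 3P = 2P - 95, giving 816 = 5P, P = 163.2, Q = 231.4.
ΔP = 163.2 − 136 = +27.20.

+27.20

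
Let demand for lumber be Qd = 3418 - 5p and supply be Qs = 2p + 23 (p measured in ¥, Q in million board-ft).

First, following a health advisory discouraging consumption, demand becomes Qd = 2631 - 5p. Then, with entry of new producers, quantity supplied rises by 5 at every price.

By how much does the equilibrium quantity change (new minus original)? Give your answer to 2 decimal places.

-221.29

Solve the original market: 3418 - 5p = 2p + 23, hence p = 485 and Q = 993.
The shock moves the curves to Qd = 2631 - 5p and Qs = 2p + 28.
Equate the new curves: 2631 - 5p = 2p + 28, giving 2603 = 7p, p = 2603/7 ≈ 371.8571, Q = 5402/7 ≈ 771.7143.
ΔQ = 771.7143 − 993 = -221.29.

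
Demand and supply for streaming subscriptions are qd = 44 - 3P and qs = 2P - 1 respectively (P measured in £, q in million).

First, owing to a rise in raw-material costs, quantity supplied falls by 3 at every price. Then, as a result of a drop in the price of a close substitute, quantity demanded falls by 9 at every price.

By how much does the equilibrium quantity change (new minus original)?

-5.4

Original equilibrium: 44 - 3P = 2P - 1 gives 45 = 5P, so P = 9 and q = 17.
With the change applied: demand qd = 35 - 3P, supply qs = 2P - 4.
Equate the new curves: 35 - 3P = 2P - 4, giving 39 = 5P, P = 7.8, q = 11.6.
Δq = 11.6 − 17 = -5.4.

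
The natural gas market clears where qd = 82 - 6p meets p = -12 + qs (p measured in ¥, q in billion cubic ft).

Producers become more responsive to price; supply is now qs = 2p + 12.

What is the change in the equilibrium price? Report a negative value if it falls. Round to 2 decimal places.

-1.25

Initially, 82 - 6p = p + 12, so 70 = 7p and p = 10, q = 22.
With the change applied: demand qd = 82 - 6p, supply qs = 2p + 12.
Equate the new curves: 82 - 6p = 2p + 12, giving 70 = 8p, p = 8.75, q = 29.5.
Δp = 8.75 − 10 = -1.25.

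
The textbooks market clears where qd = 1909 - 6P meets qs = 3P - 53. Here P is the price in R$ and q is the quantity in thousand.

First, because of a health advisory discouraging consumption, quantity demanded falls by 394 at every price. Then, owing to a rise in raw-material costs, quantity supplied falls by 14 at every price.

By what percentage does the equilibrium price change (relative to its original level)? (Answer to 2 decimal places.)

-19.37

Before the shock: 1909 - 6P = 3P - 53 ⇒ 1962 = 9P ⇒ P = 218, q = 601.
The shock moves the curves to qd = 1515 - 6P and qs = 3P - 67.
Setting them equal: 1515 - 6P = 3P - 67 → 1582 = 9P, so P = 1582/9 ≈ 175.7778 and q = 1381/3 ≈ 460.3333.
%ΔP = (175.7778 − 218) / 218 × 100 = -19.37%.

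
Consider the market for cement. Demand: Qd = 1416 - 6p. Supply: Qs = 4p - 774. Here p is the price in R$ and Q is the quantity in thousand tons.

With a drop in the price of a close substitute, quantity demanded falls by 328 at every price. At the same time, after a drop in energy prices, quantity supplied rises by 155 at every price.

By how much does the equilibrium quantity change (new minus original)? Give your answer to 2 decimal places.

-38.20

Original equilibrium: 1416 - 6p = 4p - 774 gives 2190 = 10p, so p = 219 and Q = 102.
The shock moves the curves to Qd = 1088 - 6p and Qs = 4p - 619.
New equilibrium: 1088 - 6p = 4p - 619 ⇒ 1707 = 10p ⇒ p = 170.7, Q = 63.8.
ΔQ = 63.8 − 102 = -38.20.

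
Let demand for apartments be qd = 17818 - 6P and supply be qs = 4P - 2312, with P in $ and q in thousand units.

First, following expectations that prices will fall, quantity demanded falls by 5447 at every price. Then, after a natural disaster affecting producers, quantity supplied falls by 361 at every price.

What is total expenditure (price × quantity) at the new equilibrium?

5031616.24

Original equilibrium: 17818 - 6P = 4P - 2312 gives 20130 = 10P, so P = 2013 and q = 5740.
After the shift, demand is qd = 12371 - 6P and supply is qs = 4P - 2673.
Clearing the new market: 12371 - 6P = 4P - 2673, so P = 1504.4 and q = 3344.6.
New expenditure = 1504.4 × 3344.6 = 5031616.24.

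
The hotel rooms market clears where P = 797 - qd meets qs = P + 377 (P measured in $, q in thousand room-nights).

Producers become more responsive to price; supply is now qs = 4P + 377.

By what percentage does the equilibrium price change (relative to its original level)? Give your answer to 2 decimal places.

-60.00

Before the shock: 797 - P = P + 377 ⇒ 420 = 2P ⇒ P = 210, q = 587.
The new curves are qd = 797 - P (demand) and qs = 4P + 377 (supply).
Setting them equal: 797 - P = 4P + 377 → 420 = 5P, so P = 84 and q = 713.
%ΔP = (84 − 210) / 210 × 100 = -60.00%.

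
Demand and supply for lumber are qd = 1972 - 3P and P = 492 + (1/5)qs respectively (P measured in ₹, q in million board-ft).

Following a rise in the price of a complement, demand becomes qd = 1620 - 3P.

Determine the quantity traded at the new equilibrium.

Initially, 1972 - 3P = 5P - 2460, so 4432 = 8P and P = 554, q = 310.
The new curves are qd = 1620 - 3P (demand) and qs = 5P - 2460 (supply).
New equilibrium: 1620 - 3P = 5P - 2460 ⇒ 4080 = 8P ⇒ P = 510, q = 90.

90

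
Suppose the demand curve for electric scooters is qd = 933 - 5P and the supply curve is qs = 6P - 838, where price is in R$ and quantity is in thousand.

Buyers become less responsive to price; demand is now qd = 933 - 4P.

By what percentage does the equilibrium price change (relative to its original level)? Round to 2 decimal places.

Original equilibrium: 933 - 5P = 6P - 838 gives 1771 = 11P, so P = 161 and q = 128.
After the shift, demand is qd = 933 - 4P and supply is qs = 6P - 838.
Setting them equal: 933 - 4P = 6P - 838 → 1771 = 10P, so P = 177.1 and q = 224.6.
%ΔP = (177.1 − 161) / 161 × 100 = +10.00%.

+10.00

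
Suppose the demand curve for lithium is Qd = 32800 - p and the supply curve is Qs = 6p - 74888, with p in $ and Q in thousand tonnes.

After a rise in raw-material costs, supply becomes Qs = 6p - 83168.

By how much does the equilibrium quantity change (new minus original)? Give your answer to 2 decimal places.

-1182.86

Initially, 32800 - p = 6p - 74888, so 107688 = 7p and p = 15384, Q = 17416.
The shock moves the curves to Qd = 32800 - p and Qs = 6p - 83168.
New equilibrium: 32800 - p = 6p - 83168 ⇒ 115968 = 7p ⇒ p = 115968/7 ≈ 16566.8571, Q = 113632/7 ≈ 16233.1429.
ΔQ = 16233.1429 − 17416 = -1182.86.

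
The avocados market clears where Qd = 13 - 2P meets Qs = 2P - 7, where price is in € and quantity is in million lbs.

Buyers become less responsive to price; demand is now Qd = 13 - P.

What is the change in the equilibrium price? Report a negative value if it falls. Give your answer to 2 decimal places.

+1.67

Initially, 13 - 2P = 2P - 7, so 20 = 4P and P = 5, Q = 3.
After the shift, demand is Qd = 13 - P and supply is Qs = 2P - 7.
Setting them equal: 13 - P = 2P - 7 → 20 = 3P, so P = 20/3 ≈ 6.6667 and Q = 19/3 ≈ 6.3333.
ΔP = 6.6667 − 5 = +1.67.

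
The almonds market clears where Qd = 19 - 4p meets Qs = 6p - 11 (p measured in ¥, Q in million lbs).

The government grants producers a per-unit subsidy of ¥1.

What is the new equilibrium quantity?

Initially, 19 - 4p = 6p - 11, so 30 = 10p and p = 3, Q = 7.
Since sellers receive the price plus the subsidy, the effective supply curve becomes Qs = 6p - 5.
Setting them equal: 19 - 4p = 6p - 5 → 24 = 10p, so p = 2.4 and Q = 9.4.

9.4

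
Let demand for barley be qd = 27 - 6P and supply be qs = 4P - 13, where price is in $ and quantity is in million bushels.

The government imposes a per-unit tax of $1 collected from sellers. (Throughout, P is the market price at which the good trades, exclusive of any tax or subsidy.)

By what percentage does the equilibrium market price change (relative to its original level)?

Before the shock: 27 - 6P = 4P - 13 ⇒ 40 = 10P ⇒ P = 4, q = 3.
Since sellers keep the price net of the tax, the effective supply curve becomes qs = 4P - 17.
Equate the new curves: 27 - 6P = 4P - 17, giving 44 = 10P, P = 4.4, q = 0.6.
%ΔP = (4.4 − 4) / 4 × 100 = +10%.

+10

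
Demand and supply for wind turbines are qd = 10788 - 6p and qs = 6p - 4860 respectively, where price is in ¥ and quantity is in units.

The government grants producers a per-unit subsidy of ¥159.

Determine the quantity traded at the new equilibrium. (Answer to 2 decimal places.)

Before the shock: 10788 - 6p = 6p - 4860 ⇒ 15648 = 12p ⇒ p = 1304, q = 2964.
Since sellers receive the price plus the subsidy, the effective supply curve becomes qs = 6p - 3906.
Clearing the new market: 10788 - 6p = 6p - 3906, so p = 1224.5 and q = 3441.

3441.00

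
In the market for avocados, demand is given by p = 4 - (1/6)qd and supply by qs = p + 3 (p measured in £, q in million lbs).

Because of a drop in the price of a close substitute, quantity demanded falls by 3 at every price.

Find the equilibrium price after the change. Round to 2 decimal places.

2.57

Before the shock: 24 - 6p = p + 3 ⇒ 21 = 7p ⇒ p = 3, q = 6.
After the shift, demand is qd = 21 - 6p and supply is qs = p + 3.
Equate the new curves: 21 - 6p = p + 3, giving 18 = 7p, p = 18/7 ≈ 2.5714, q = 39/7 ≈ 5.5714.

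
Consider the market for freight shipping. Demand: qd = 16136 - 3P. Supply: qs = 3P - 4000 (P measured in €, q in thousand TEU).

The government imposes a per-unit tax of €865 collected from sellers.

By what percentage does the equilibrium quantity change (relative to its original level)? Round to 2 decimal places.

Before the shock: 16136 - 3P = 3P - 4000 ⇒ 20136 = 6P ⇒ P = 3356, q = 6068.
Since sellers keep the price net of the tax, the effective supply curve becomes qs = 3P - 6595.
New equilibrium: 16136 - 3P = 3P - 6595 ⇒ 22731 = 6P ⇒ P = 3788.5, q = 4770.5.
%Δq = (4770.5 − 6068) / 6068 × 100 = -21.38%.

-21.38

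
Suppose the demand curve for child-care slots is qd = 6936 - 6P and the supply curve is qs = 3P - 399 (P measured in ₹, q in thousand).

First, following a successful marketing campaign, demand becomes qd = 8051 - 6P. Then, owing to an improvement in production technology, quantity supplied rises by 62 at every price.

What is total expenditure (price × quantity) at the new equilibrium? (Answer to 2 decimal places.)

Original equilibrium: 6936 - 6P = 3P - 399 gives 7335 = 9P, so P = 815 and q = 2046.
The shock moves the curves to qd = 8051 - 6P and qs = 3P - 337.
Clearing the new market: 8051 - 6P = 3P - 337, so P = 932 and q = 2459.
New expenditure = 932 × 2459 = 2291788.00.

2291788.00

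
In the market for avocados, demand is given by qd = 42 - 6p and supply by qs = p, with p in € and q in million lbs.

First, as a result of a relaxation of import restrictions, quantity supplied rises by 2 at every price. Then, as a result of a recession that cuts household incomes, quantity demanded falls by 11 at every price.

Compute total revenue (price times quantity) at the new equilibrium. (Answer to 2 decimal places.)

Solve the original market: 42 - 6p = p, hence p = 6 and q = 6.
With the change applied: demand qd = 31 - 6p, supply qs = p + 2.
Clearing the new market: 31 - 6p = p + 2, so p = 29/7 ≈ 4.1429 and q = 43/7 ≈ 6.1429.
New expenditure = 4.1429 × 6.1429 = 25.45.

25.45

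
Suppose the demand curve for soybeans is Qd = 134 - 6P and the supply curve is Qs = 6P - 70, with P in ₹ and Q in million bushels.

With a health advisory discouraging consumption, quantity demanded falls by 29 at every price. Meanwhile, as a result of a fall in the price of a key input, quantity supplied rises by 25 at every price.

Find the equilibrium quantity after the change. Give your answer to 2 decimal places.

Before the shock: 134 - 6P = 6P - 70 ⇒ 204 = 12P ⇒ P = 17, Q = 32.
With the change applied: demand Qd = 105 - 6P, supply Qs = 6P - 45.
Equate the new curves: 105 - 6P = 6P - 45, giving 150 = 12P, P = 12.5, Q = 30.

30.00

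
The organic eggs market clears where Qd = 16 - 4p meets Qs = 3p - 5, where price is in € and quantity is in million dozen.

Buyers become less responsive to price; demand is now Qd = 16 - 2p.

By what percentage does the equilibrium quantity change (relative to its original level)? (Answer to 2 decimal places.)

Original equilibrium: 16 - 4p = 3p - 5 gives 21 = 7p, so p = 3 and Q = 4.
The shock moves the curves to Qd = 16 - 2p and Qs = 3p - 5.
Equate the new curves: 16 - 2p = 3p - 5, giving 21 = 5p, p = 4.2, Q = 7.6.
%ΔQ = (7.6 − 4) / 4 × 100 = +90.00%.

+90.00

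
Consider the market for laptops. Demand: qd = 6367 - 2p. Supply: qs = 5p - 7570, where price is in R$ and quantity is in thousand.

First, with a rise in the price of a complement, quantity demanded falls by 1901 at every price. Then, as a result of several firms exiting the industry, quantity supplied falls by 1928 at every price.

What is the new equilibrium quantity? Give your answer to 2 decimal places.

476.29

Original equilibrium: 6367 - 2p = 5p - 7570 gives 13937 = 7p, so p = 1991 and q = 2385.
After the shift, demand is qd = 4466 - 2p and supply is qs = 5p - 9498.
Setting them equal: 4466 - 2p = 5p - 9498 → 13964 = 7p, so p = 13964/7 ≈ 1994.8571 and q = 3334/7 ≈ 476.2857.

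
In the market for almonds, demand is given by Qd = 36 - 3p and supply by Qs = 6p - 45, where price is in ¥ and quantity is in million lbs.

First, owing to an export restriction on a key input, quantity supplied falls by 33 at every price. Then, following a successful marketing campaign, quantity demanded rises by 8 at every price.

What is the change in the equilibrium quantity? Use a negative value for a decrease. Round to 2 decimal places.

Before the shock: 36 - 3p = 6p - 45 ⇒ 81 = 9p ⇒ p = 9, Q = 9.
After the shift, demand is Qd = 44 - 3p and supply is Qs = 6p - 78.
Equate the new curves: 44 - 3p = 6p - 78, giving 122 = 9p, p = 122/9 ≈ 13.5556, Q = 10/3 ≈ 3.3333.
ΔQ = 3.3333 − 9 = -5.67.

-5.67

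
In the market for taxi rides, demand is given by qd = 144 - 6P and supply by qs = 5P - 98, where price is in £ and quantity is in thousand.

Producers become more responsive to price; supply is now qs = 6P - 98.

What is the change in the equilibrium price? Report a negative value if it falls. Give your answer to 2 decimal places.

-1.83

Original equilibrium: 144 - 6P = 5P - 98 gives 242 = 11P, so P = 22 and q = 12.
The new curves are qd = 144 - 6P (demand) and qs = 6P - 98 (supply).
Setting them equal: 144 - 6P = 6P - 98 → 242 = 12P, so P = 121/6 ≈ 20.1667 and q = 23.
ΔP = 20.1667 − 22 = -1.83.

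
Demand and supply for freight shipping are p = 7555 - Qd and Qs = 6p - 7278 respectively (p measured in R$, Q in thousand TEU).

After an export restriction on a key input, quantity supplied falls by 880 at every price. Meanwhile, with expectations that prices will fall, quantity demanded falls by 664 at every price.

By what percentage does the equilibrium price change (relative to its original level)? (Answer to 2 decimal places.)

+1.46

Original equilibrium: 7555 - p = 6p - 7278 gives 14833 = 7p, so p = 2119 and Q = 5436.
With the change applied: demand Qd = 6891 - p, supply Qs = 6p - 8158.
Clearing the new market: 6891 - p = 6p - 8158, so p = 15049/7 ≈ 2149.8571 and Q = 33188/7 ≈ 4741.1429.
%Δp = (2149.8571 − 2119) / 2119 × 100 = +1.46%.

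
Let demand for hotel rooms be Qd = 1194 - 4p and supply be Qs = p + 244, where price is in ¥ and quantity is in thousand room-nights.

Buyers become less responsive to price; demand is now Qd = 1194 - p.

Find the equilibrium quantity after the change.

719

Solve the original market: 1194 - 4p = p + 244, hence p = 190 and Q = 434.
With the change applied: demand Qd = 1194 - p, supply Qs = p + 244.
Setting them equal: 1194 - p = p + 244 → 950 = 2p, so p = 475 and Q = 719.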